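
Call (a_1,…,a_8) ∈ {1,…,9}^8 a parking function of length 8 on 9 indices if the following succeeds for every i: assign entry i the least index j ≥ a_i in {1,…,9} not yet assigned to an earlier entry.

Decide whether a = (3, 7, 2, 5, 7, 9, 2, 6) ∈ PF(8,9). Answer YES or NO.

YES

Rearranged: b = (2, 2, 3, 5, 6, 7, 7, 9).
  b_1=2 ≤ 2
  b_2=2 ≤ 3
  b_3=3 ≤ 4
  b_4=5 ≤ 5
  b_5=6 ≤ 6
  b_6=7 ≤ 7
  b_7=7 ≤ 8
  b_8=9 ≤ 9
All bounds hold ⇒ YES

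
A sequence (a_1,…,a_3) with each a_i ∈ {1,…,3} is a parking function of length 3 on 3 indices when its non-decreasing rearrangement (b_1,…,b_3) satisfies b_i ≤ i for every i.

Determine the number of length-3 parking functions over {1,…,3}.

Count = 1·4^2 = 1·16 = 16 [KW]
Check (2,3,1) → sorted (1,2,3): b_i ≤ i ∀i, a PF.

16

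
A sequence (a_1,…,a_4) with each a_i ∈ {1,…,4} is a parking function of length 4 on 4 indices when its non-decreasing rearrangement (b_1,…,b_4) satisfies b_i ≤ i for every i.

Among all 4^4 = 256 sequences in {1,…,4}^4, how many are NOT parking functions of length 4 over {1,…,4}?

131

#PF = (4−4+1)·(4+1)^(4−1) = 1 · 125 = 125 (Konheim–Weiss)
Check (3,1,4,4) → sorted (1,3,4,4): b_2=3>2, not a PF.
Total 256; non-PF = 256−125 = 131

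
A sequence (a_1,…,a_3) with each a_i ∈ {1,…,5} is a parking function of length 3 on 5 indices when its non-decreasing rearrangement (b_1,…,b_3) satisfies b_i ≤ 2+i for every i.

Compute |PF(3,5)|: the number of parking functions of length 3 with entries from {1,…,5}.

108

Count = (5−3+1)·(5+1)^(3−1) = 3·36 = 108 [KW]
Example (2,4,5) → sorted (2,4,5): b_i ≤ 2+i ∀i, a PF.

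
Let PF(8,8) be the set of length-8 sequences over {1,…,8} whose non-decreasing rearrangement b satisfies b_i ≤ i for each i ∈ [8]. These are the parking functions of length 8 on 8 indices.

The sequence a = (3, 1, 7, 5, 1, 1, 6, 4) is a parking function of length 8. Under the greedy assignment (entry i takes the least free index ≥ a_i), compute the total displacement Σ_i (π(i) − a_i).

8

Σπ(i) = 1+…+8 = 36; Σa = 3+1+7+5+1+1+6+4 = 28; disp = 36−28 = 8.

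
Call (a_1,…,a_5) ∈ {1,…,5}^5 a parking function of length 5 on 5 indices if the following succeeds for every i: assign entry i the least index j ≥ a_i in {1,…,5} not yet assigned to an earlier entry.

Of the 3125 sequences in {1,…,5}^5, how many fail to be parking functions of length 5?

1829

|PF| = (5−5+1)·(5+1)^(5−1) = 1×1296 = 1296 (Konheim–Weiss)
Example (3,5,3,3,5) → sorted (3,3,3,5,5): b_1=3>1, not a PF.
So 3125 − 1296 = 1829 fail.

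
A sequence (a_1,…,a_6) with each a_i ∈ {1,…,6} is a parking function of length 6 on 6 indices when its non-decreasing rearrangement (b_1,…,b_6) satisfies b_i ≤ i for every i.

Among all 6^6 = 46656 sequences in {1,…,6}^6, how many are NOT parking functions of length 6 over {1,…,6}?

29849

Count = 1·7^5 = 1·16807 = 16807
Example (4,3,4,3,3,3) → sorted (3,3,3,3,4,4): b_1=3>1, not a PF.
So 46656 − 16807 = 29849 fail.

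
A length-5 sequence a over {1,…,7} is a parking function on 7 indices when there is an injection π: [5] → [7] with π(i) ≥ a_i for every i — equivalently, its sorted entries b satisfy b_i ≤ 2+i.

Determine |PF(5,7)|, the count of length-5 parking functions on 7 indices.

#PF = (8−5)·8^(5−1) = 3×4096 = 12288 (Konheim–Weiss)
Check (7,5,3,2,6) → sorted (2,3,5,6,7): b_i ≤ 2+i ∀i, a PF.

12288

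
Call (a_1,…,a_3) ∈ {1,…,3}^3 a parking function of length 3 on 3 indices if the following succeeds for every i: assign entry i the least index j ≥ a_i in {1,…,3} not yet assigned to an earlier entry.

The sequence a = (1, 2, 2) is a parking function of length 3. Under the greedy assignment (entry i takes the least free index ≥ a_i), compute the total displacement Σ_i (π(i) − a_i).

Σπ = 6 ({1..3} each once); Σa = 1+2+2 = 5; disp = 6−5 = 1.

1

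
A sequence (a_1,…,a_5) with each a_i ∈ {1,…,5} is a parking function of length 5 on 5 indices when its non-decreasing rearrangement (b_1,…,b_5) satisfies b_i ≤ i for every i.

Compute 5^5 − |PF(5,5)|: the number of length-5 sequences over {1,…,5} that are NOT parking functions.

|PF| = (5+1−5)·(5+1)^{5−1} = 1 · 1296 = 1296
Check (5,4,3,4,4) → sorted (3,4,4,4,5): b_1=3>1, not a PF.
So 3125 − 1296 = 1829 fail.

1829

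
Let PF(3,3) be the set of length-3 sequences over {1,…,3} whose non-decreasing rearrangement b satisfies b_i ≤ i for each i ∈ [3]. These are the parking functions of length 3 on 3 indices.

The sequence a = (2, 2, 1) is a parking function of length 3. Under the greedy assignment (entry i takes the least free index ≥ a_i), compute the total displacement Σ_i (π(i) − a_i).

Σπ(i) = 1+…+3 = 6; Σa = 2+2+1 = 5; disp = 6−5 = 1.

1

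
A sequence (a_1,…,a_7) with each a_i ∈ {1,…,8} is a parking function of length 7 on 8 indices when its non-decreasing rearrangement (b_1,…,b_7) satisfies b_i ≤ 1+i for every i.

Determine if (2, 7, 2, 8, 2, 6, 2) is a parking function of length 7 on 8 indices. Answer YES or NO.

YES

Rearranged: b = (2, 2, 2, 2, 6, 7, 8).
  b_1=2 ≤ 2
  b_2=2 ≤ 3
  b_3=2 ≤ 4
  b_4=2 ≤ 5
  b_5=6 ≤ 6
  b_6=7 ≤ 7
  b_7=8 ≤ 8
All bounds hold ⇒ YES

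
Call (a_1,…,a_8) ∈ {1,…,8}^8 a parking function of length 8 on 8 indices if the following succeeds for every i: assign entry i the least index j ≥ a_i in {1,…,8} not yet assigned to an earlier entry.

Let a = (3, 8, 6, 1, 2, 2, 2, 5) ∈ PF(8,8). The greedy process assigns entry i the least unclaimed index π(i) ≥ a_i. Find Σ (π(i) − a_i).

7

Σπ = 8·9/2 = 36 (π permutes [8]); Σa = 3+8+6+1+2+2+2+5 = 29; disp = 36−29 = 7.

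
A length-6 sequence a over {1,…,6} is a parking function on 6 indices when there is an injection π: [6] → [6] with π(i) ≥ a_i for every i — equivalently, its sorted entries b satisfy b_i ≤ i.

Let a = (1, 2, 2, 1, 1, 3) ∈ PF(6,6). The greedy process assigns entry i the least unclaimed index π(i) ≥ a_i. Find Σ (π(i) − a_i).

Σπ(i) = 1+…+6 = 21; Σa = 1+2+2+1+1+3 = 10; disp = 21−10 = 11.

11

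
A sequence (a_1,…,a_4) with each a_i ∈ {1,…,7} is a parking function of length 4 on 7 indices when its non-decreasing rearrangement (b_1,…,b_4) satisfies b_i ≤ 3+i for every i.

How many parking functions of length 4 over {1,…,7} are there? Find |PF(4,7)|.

2048

#PF = (7−4+1)·(7+1)^(4−1) = 4·512 = 2048 (Pollak)
One tuple (5,5,6,3) → sorted (3,5,5,6): b_i ≤ 3+i ∀i, a PF.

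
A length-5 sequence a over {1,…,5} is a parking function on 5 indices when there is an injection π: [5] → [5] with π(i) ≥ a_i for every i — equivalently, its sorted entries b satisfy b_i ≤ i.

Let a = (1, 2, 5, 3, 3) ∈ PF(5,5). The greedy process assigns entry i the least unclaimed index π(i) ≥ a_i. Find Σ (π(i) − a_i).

1

Σπ(i) = 1+…+5 = 15; Σa = 1+2+5+3+3 = 14; disp = 15−14 = 1.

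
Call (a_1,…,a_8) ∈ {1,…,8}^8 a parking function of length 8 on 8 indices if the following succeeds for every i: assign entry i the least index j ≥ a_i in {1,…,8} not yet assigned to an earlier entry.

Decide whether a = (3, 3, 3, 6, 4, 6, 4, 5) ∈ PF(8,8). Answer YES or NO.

Rearranged: b = (3, 3, 3, 4, 4, 5, 6, 6).
  b_1=3 > 1
  fails at i=1 ⇒ NO

NO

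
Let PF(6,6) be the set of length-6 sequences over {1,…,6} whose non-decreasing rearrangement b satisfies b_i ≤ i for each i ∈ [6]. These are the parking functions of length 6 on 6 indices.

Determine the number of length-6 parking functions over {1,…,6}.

|PF| = 1·7^5 = 1·16807 = 16807 [KW]
Check (2,2,5,2,2,1) → sorted (1,2,2,2,2,5): b_i ≤ i ∀i, a PF.

16807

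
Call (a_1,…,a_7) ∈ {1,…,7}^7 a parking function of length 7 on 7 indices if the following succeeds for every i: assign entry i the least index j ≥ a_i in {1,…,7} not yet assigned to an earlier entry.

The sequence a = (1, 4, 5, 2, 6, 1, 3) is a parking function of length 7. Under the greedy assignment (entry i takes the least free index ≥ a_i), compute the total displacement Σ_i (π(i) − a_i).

6

Σπ = 28 ({1..7} each once); Σa = 1+4+5+2+6+1+3 = 22; disp = 28−22 = 6.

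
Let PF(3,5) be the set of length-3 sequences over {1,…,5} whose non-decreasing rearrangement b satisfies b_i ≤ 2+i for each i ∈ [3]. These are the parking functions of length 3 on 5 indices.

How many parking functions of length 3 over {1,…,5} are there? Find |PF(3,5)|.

108

|PF| = (5−3+1)·(5+1)^(3−1) = 3 · 36 = 108 (Pollak)
E.g. (1,3,3) → sorted (1,3,3): b_i ≤ 2+i ∀i, a PF.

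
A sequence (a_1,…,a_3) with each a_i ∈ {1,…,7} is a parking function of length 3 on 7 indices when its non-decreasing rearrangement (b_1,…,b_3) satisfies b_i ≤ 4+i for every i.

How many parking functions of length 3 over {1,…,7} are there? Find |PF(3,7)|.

|PF(3,7)| = 5·8^2 = 5·64 = 320 (Konheim–Weiss)
Example (2,4,6) → sorted (2,4,6): b_i ≤ 4+i ∀i, a PF.

320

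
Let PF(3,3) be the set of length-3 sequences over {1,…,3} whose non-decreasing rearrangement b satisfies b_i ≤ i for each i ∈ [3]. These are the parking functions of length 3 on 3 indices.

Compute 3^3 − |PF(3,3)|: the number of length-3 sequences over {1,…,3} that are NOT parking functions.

11

Count = (3+1−3)·(3+1)^{3−1} = 1×16 = 16 (Pollak)
One tuple (2,3,2) → sorted (2,2,3): b_1=2>1, not a PF.
So 27 − 16 = 11 fail.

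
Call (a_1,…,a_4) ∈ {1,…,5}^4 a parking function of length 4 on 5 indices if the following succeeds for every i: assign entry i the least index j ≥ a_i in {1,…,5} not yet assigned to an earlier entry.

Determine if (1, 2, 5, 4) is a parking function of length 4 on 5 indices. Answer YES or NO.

YES

Order a: b = (1, 2, 4, 5).
  b_1=1 ≤ 2
  b_2=2 ≤ 3
  b_3=4 ≤ 4
  b_4=5 ≤ 5
All bounds hold ⇒ YES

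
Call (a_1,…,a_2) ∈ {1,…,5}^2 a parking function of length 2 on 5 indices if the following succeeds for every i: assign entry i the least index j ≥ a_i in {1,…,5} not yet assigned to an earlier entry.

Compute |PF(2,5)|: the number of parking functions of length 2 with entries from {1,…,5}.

Count = (6−2)·6^(2−1) = 4·6 = 24 (Konheim–Weiss)
One tuple (3,1) → sorted (1,3): b_i ≤ 3+i ∀i, a PF.

24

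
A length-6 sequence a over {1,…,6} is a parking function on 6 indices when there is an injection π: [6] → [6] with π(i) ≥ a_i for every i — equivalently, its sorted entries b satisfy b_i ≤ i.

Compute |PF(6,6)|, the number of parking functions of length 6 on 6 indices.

#PF = (6−6+1)·(6+1)^(6−1) = 1·16807 = 16807 [KW]
One tuple (3,2,2,3,5,1) → sorted (1,2,2,3,3,5): b_i ≤ i ∀i, a PF.

16807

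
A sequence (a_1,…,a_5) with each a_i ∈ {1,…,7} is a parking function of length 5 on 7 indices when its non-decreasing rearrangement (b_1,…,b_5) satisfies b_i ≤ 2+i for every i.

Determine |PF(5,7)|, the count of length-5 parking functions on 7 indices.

12288

|PF(5,7)| = (7+1−5)·(7+1)^{5−1} = 3 · 4096 = 12288
Check (2,2,3,5,7) → sorted (2,2,3,5,7): b_i ≤ 2+i ∀i, a PF.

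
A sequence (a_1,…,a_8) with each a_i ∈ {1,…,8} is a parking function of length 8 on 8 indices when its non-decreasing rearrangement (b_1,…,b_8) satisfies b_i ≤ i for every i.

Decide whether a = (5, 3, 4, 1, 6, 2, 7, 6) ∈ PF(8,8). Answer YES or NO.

YES

Rearranged: b = (1, 2, 3, 4, 5, 6, 6, 7).
  b_1=1 ≤ 1
  b_2=2 ≤ 2
  b_3=3 ≤ 3
  b_4=4 ≤ 4
  b_5=5 ≤ 5
  b_6=6 ≤ 6
  b_7=6 ≤ 7
  b_8=7 ≤ 8
All bounds hold ⇒ YES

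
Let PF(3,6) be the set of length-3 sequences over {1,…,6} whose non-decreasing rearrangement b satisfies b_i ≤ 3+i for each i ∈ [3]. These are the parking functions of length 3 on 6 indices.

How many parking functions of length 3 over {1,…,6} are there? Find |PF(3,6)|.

#PF = (6−3+1)·(6+1)^(3−1) = 4×49 = 196
Check (5,3,1) → sorted (1,3,5): b_i ≤ 3+i ∀i, a PF.

196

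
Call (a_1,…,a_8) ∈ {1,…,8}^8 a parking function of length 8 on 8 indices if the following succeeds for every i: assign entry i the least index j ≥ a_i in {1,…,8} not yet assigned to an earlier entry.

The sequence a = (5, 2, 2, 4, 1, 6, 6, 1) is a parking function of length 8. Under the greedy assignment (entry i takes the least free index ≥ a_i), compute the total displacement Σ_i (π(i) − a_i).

9

Σπ = 36 ({1..8} each once); Σa = 5+2+2+4+1+6+6+1 = 27; disp = 36−27 = 9.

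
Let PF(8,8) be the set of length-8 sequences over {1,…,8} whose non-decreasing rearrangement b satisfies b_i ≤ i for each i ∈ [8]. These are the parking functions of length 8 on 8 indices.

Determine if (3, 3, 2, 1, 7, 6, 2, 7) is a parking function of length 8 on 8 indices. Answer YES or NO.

Rearranged: b = (1, 2, 2, 3, 3, 6, 7, 7).
  b_1=1 ≤ 1
  b_2=2 ≤ 2
  b_3=2 ≤ 3
  b_4=3 ≤ 4
  b_5=3 ≤ 5
  b_6=6 ≤ 6
  b_7=7 ≤ 7
  b_8=7 ≤ 8
All bounds hold ⇒ YES

YES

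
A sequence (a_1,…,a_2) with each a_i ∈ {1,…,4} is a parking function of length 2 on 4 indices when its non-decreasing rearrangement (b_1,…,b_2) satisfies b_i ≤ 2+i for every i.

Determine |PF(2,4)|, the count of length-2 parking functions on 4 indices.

#PF = 3·5^1 = 3·5 = 15 [KW]
Example (1,2) → sorted (1,2): b_i ≤ 2+i ∀i, a PF.

15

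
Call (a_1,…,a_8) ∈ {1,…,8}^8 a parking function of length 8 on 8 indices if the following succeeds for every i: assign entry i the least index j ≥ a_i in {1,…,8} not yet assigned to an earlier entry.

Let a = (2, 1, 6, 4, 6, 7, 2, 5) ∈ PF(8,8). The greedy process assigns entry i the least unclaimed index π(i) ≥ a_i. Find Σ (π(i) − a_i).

Σπ(i) = 1+…+8 = 36; Σa = 2+1+6+4+6+7+2+5 = 33; disp = 36−33 = 3.

3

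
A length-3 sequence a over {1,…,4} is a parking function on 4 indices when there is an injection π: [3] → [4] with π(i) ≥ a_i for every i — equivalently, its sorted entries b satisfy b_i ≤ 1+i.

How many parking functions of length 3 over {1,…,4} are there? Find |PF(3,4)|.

Count = 2·5^2 = 2·25 = 50 [KW]
E.g. (1,1,2) → sorted (1,1,2): b_i ≤ 1+i ∀i, a PF.

50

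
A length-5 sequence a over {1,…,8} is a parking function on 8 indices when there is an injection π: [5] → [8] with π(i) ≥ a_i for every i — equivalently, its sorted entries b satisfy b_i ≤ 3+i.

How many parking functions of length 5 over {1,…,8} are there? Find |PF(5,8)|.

26244

|PF| = (8+1−5)·(8+1)^{5−1} = 4·6561 = 26244 (Pollak)
E.g. (3,8,6,4,1) → sorted (1,3,4,6,8): b_i ≤ 3+i ∀i, a PF.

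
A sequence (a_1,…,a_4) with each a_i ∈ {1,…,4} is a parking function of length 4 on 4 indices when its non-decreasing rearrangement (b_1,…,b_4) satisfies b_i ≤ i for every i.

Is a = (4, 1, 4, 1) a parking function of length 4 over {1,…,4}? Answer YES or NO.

Rearranged: b = (1, 1, 4, 4).
  b_1=1 ≤ 1
  b_2=1 ≤ 2
  b_3=4 > 3
  fails at i=3 ⇒ NO

NO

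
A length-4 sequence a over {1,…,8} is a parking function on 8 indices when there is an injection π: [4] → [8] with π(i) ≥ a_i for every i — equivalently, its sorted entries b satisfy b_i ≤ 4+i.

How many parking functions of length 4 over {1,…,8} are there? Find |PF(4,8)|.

3645

|PF(4,8)| = (8+1−4)·(8+1)^{4−1} = 5·729 = 3645
E.g. (2,3,2,5) → sorted (2,2,3,5): b_i ≤ 4+i ∀i, a PF.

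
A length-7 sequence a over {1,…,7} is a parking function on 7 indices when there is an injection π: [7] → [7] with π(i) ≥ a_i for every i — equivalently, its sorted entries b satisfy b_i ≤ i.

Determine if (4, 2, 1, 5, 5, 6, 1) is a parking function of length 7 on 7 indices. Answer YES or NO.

YES

Rearranged: b = (1, 1, 2, 4, 5, 5, 6).
  b_1=1 ≤ 1
  b_2=1 ≤ 2
  b_3=2 ≤ 3
  b_4=4 ≤ 4
  b_5=5 ≤ 5
  b_6=5 ≤ 6
  b_7=6 ≤ 7
All bounds hold ⇒ YES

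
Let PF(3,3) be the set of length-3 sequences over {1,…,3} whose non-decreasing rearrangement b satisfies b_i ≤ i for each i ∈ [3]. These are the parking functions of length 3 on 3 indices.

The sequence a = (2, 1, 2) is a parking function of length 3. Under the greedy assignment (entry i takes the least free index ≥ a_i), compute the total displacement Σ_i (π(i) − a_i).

1

Σπ(i) = 1+…+3 = 6; Σa = 2+1+2 = 5; disp = 6−5 = 1.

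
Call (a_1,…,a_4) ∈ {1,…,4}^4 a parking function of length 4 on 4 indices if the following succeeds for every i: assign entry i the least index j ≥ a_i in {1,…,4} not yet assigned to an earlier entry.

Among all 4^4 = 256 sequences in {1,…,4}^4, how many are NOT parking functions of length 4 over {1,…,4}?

131

#PF = (4−4+1)·(4+1)^(4−1) = 1·125 = 125 [KW]
Check (3,4,4,1) → sorted (1,3,4,4): b_2=3>2, not a PF.
Total 256; non-PF = 256−125 = 131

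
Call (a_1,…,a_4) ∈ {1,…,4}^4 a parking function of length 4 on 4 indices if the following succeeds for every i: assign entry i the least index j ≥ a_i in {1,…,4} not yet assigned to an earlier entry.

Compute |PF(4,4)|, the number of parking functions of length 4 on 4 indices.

|PF| = (4−4+1)·(4+1)^(4−1) = 1·125 = 125 [KW]
Check (1,2,4,1) → sorted (1,1,2,4): b_i ≤ i ∀i, a PF.

125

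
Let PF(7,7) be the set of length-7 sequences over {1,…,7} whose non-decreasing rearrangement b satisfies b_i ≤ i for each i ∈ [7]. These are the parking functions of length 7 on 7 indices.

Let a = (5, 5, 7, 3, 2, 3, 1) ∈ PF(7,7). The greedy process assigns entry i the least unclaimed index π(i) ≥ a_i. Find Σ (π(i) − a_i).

2

Σπ = 28 ({1..7} each once); Σa = 5+5+7+3+2+3+1 = 26; disp = 28−26 = 2.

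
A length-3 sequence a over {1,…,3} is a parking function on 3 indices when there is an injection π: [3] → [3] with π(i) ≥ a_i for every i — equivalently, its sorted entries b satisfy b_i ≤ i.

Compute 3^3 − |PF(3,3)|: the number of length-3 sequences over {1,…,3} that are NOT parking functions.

|PF| = 1·4^2 = 1×16 = 16 [KW]
Example (2,3,3) → sorted (2,3,3): b_1=2>1, not a PF.
Total 27; non-PF = 27−16 = 11

11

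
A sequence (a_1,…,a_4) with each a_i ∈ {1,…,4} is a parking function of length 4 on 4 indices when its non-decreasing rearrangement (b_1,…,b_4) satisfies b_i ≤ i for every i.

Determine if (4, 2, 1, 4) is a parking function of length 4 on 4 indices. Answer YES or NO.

NO

Sorted: b = (1, 2, 4, 4).
  b_1=1 ≤ 1
  b_2=2 ≤ 2
  b_3=4 > 3
  fails at i=3 ⇒ NO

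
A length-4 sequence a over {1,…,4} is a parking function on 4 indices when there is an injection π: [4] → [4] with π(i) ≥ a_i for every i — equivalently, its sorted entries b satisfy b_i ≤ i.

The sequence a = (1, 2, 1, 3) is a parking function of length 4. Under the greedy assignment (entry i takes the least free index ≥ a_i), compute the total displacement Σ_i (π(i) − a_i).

3

Σπ = 10 ({1..4} each once); Σa = 1+2+1+3 = 7; disp = 10−7 = 3.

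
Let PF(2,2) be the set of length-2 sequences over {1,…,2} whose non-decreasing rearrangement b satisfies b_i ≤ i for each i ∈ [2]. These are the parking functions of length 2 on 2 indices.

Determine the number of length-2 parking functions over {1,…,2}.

3

|PF| = (2−2+1)·(2+1)^(2−1) = 1×3 = 3
Check (1,1) → sorted (1,1): b_i ≤ i ∀i, a PF.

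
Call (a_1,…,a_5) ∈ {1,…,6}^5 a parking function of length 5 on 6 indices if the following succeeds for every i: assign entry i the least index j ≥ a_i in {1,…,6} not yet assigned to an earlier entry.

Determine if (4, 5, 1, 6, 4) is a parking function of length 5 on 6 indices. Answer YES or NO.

NO

Sorted: b = (1, 4, 4, 5, 6).
  b_1=1 ≤ 2
  b_2=4 > 3
  fails at i=2 ⇒ NO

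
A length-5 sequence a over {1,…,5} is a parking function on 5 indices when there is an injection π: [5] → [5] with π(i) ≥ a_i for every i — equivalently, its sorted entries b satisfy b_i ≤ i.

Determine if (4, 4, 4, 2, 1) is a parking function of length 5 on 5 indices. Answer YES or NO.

Sorted: b = (1, 2, 4, 4, 4).
  b_1=1 ≤ 1
  b_2=2 ≤ 2
  b_3=4 > 3
  fails at i=3 ⇒ NO

NO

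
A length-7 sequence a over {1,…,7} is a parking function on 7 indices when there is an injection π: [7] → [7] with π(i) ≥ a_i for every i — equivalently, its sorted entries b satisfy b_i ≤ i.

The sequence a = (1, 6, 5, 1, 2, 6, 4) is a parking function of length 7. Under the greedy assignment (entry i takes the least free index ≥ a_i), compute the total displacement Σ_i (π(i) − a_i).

3

Σπ(i) = 1+…+7 = 28; Σa = 1+6+5+1+2+6+4 = 25; disp = 28−25 = 3.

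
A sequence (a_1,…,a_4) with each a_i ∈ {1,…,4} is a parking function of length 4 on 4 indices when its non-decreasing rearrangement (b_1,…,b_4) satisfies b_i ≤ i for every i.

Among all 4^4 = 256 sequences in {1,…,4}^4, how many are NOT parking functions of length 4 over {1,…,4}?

131

|PF(4,4)| = (5−4)·5^(4−1) = 1·125 = 125 (Konheim–Weiss)
Example (4,4,1,3) → sorted (1,3,4,4): b_2=3>2, not a PF.
So 256 − 125 = 131 fail.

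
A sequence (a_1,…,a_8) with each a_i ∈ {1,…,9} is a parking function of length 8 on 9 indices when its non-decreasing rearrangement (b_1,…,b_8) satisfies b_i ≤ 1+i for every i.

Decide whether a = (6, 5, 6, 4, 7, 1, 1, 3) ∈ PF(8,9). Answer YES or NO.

Sorted: b = (1, 1, 3, 4, 5, 6, 6, 7).
  b_1=1 ≤ 2
  b_2=1 ≤ 3
  b_3=3 ≤ 4
  b_4=4 ≤ 5
  b_5=5 ≤ 6
  b_6=6 ≤ 7
  b_7=6 ≤ 8
  b_8=7 ≤ 9
All bounds hold ⇒ YES

YES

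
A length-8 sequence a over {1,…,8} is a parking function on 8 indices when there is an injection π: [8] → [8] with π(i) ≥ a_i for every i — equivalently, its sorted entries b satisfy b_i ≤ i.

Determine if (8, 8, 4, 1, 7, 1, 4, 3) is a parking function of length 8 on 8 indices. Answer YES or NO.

NO

Order a: b = (1, 1, 3, 4, 4, 7, 8, 8).
  b_1=1 ≤ 1
  b_2=1 ≤ 2
  b_3=3 ≤ 3
  b_4=4 ≤ 4
  b_5=4 ≤ 5
  b_6=7 > 6
  fails at i=6 ⇒ NO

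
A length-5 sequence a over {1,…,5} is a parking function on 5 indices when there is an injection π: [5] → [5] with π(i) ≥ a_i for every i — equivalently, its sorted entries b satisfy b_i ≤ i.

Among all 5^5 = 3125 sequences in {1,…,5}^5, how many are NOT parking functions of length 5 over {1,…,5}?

|PF(5,5)| = (5−5+1)·(5+1)^(5−1) = 1×1296 = 1296 [KW]
Example (4,4,4,4,2) → sorted (2,4,4,4,4): b_1=2>1, not a PF.
So 3125 − 1296 = 1829 fail.

1829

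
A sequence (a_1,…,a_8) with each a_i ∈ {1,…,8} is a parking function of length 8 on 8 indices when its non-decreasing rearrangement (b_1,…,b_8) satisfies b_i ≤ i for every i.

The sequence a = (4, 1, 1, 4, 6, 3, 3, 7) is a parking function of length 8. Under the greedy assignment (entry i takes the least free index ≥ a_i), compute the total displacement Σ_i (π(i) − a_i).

7

Σπ = 8·9/2 = 36 (π permutes [8]); Σa = 4+1+1+4+6+3+3+7 = 29; disp = 36−29 = 7.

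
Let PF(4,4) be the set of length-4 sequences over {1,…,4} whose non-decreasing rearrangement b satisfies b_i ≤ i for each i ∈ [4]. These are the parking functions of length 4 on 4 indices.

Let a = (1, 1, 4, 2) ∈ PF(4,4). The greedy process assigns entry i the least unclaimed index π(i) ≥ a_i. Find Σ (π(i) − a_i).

2

Σπ(i) = 1+…+4 = 10; Σa = 1+1+4+2 = 8; disp = 10−8 = 2.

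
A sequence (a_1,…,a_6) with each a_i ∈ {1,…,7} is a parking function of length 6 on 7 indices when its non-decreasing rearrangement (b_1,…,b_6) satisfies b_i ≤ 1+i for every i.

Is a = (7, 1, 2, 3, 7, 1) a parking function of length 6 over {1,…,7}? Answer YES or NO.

NO

Order a: b = (1, 1, 2, 3, 7, 7).
  b_1=1 ≤ 2
  b_2=1 ≤ 3
  b_3=2 ≤ 4
  b_4=3 ≤ 5
  b_5=7 > 6
  fails at i=5 ⇒ NO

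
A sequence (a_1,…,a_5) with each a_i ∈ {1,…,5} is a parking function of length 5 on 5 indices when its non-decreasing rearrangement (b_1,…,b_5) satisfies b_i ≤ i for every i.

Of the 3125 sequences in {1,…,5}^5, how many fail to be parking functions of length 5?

1829

|PF(5,5)| = (5+1−5)·(5+1)^{5−1} = 1 · 1296 = 1296 (Pollak)
E.g. (5,5,4,1,4) → sorted (1,4,4,5,5): b_2=4>2, not a PF.
Total 3125; non-PF = 3125−1296 = 1829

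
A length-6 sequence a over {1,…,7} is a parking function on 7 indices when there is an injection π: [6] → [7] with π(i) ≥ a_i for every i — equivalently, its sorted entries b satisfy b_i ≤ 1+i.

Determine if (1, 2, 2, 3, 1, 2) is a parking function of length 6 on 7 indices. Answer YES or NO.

YES

Order a: b = (1, 1, 2, 2, 2, 3).
  b_1=1 ≤ 2
  b_2=1 ≤ 3
  b_3=2 ≤ 4
  b_4=2 ≤ 5
  b_5=2 ≤ 6
  b_6=3 ≤ 7
All bounds hold ⇒ YES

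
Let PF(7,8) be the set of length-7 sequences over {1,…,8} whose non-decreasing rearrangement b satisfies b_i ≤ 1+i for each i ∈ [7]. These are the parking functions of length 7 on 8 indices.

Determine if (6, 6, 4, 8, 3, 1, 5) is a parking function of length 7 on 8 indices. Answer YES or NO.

YES

Sorted: b = (1, 3, 4, 5, 6, 6, 8).
  b_1=1 ≤ 2
  b_2=3 ≤ 3
  b_3=4 ≤ 4
  b_4=5 ≤ 5
  b_5=6 ≤ 6
  b_6=6 ≤ 7
  b_7=8 ≤ 8
All bounds hold ⇒ YES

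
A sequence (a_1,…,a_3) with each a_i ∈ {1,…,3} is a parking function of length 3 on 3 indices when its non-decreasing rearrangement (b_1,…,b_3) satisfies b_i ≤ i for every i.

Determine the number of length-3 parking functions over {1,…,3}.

|PF| = (4−3)·4^(3−1) = 1 · 16 = 16 (Pollak)
Example (2,3,1) → sorted (1,2,3): b_i ≤ i ∀i, a PF.

16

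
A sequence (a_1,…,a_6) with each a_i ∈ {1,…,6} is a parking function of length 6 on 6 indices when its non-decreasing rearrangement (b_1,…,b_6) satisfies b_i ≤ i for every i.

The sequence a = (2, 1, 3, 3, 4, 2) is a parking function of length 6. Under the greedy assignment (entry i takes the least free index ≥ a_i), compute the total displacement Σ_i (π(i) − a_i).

Σπ = 6·7/2 = 21 (π permutes [6]); Σa = 2+1+3+3+4+2 = 15; disp = 21−15 = 6.

6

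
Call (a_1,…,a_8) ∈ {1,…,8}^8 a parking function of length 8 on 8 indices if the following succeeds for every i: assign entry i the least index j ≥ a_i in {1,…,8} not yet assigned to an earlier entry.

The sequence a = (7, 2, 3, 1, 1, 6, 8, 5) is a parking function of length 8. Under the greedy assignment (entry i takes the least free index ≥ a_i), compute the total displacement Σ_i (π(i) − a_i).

Σπ = 36 ({1..8} each once); Σa = 7+2+3+1+1+6+8+5 = 33; disp = 36−33 = 3.

3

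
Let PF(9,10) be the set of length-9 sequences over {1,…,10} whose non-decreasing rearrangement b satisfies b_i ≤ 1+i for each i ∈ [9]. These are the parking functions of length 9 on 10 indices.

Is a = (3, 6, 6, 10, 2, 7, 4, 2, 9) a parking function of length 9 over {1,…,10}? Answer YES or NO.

YES

Sorted: b = (2, 2, 3, 4, 6, 6, 7, 9, 10).
  b_1=2 ≤ 2
  b_2=2 ≤ 3
  b_3=3 ≤ 4
  b_4=4 ≤ 5
  b_5=6 ≤ 6
  b_6=6 ≤ 7
  b_7=7 ≤ 8
  b_8=9 ≤ 9
  b_9=10 ≤ 10
All bounds hold ⇒ YES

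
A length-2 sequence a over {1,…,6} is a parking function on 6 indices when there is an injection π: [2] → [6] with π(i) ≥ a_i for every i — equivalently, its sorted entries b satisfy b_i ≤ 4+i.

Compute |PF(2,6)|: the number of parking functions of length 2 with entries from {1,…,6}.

35

Count = (7−2)·7^(2−1) = 5 · 7 = 35 (Pollak)
E.g. (1,4) → sorted (1,4): b_i ≤ 4+i ∀i, a PF.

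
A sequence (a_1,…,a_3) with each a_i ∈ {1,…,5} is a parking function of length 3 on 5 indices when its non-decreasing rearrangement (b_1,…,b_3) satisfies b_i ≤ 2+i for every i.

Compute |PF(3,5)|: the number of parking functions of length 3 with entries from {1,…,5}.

108

Count = 3·6^2 = 3·36 = 108 [KW]
E.g. (3,4,5) → sorted (3,4,5): b_i ≤ 2+i ∀i, a PF.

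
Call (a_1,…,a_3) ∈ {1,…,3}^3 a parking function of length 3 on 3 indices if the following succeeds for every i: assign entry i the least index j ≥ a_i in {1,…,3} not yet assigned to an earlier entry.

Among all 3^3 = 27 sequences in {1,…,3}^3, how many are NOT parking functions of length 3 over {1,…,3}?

|PF| = 1·4^2 = 1·16 = 16 (Pollak)
Check (2,2,2) → sorted (2,2,2): b_1=2>1, not a PF.
3^3 − 16 = 27 − 16 = 11

11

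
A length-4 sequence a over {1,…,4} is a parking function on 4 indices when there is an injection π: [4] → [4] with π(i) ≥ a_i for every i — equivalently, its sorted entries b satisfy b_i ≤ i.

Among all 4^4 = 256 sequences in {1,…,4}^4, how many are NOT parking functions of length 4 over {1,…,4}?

131

#PF = (4+1−4)·(4+1)^{4−1} = 1×125 = 125 (Konheim–Weiss)
One tuple (3,2,2,4) → sorted (2,2,3,4): b_1=2>1, not a PF.
4^4 − 125 = 256 − 125 = 131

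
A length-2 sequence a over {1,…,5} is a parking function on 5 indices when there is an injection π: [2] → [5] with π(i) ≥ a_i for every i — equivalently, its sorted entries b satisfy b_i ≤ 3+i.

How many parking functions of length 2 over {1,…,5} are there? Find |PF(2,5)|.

24

#PF = (6−2)·6^(2−1) = 4×6 = 24 [KW]
One tuple (2,5) → sorted (2,5): b_i ≤ 3+i ∀i, a PF.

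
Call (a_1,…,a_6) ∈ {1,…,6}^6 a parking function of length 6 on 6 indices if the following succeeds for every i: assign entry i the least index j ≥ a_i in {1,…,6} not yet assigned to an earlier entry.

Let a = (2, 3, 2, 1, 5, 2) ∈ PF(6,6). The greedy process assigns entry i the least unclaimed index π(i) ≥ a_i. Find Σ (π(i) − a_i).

Σπ = 21 ({1..6} each once); Σa = 2+3+2+1+5+2 = 15; disp = 21−15 = 6.

6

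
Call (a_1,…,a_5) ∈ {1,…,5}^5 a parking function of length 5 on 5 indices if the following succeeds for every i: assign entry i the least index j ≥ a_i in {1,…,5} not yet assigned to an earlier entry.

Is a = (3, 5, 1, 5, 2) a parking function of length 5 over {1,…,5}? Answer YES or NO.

Order a: b = (1, 2, 3, 5, 5).
  b_1=1 ≤ 1
  b_2=2 ≤ 2
  b_3=3 ≤ 3
  b_4=5 > 4
  fails at i=4 ⇒ NO

NO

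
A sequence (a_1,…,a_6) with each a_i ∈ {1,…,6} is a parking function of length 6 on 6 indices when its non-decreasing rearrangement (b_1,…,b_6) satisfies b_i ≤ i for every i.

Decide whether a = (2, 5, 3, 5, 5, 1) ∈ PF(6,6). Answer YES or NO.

Rearranged: b = (1, 2, 3, 5, 5, 5).
  b_1=1 ≤ 1
  b_2=2 ≤ 2
  b_3=3 ≤ 3
  b_4=5 > 4
  fails at i=4 ⇒ NO

NO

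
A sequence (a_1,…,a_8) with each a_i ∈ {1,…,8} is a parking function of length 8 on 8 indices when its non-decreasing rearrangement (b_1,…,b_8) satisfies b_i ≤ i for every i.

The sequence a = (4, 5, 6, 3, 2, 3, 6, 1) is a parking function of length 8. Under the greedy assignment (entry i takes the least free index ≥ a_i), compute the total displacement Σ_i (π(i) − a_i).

6

Σπ(i) = 1+…+8 = 36; Σa = 4+5+6+3+2+3+6+1 = 30; disp = 36−30 = 6.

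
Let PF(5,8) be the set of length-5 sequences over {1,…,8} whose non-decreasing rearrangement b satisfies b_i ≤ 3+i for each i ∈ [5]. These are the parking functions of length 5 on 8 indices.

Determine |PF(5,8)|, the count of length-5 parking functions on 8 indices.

26244

|PF| = (8−5+1)·(8+1)^(5−1) = 4×6561 = 26244 [KW]
One tuple (5,3,4,1,3) → sorted (1,3,3,4,5): b_i ≤ 3+i ∀i, a PF.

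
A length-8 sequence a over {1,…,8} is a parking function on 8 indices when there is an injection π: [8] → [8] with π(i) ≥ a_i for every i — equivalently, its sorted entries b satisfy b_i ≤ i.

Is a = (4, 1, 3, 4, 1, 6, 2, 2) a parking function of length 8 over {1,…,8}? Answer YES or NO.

YES

Sorted: b = (1, 1, 2, 2, 3, 4, 4, 6).
  b_1=1 ≤ 1
  b_2=1 ≤ 2
  b_3=2 ≤ 3
  b_4=2 ≤ 4
  b_5=3 ≤ 5
  b_6=4 ≤ 6
  b_7=4 ≤ 7
  b_8=6 ≤ 8
All bounds hold ⇒ YES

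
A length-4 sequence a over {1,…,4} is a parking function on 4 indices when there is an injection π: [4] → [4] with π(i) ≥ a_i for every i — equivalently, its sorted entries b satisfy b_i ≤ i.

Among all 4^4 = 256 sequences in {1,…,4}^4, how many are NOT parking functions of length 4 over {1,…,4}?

131

Count = (5−4)·5^(4−1) = 1 · 125 = 125 (Konheim–Weiss)
Example (3,4,2,3) → sorted (2,3,3,4): b_1=2>1, not a PF.
Total 256; non-PF = 256−125 = 131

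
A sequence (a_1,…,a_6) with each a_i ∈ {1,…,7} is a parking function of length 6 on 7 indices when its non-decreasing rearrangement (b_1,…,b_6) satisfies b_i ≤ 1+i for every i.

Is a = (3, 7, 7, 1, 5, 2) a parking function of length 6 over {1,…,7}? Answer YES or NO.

Order a: b = (1, 2, 3, 5, 7, 7).
  b_1=1 ≤ 2
  b_2=2 ≤ 3
  b_3=3 ≤ 4
  b_4=5 ≤ 5
  b_5=7 > 6
  fails at i=5 ⇒ NO

NO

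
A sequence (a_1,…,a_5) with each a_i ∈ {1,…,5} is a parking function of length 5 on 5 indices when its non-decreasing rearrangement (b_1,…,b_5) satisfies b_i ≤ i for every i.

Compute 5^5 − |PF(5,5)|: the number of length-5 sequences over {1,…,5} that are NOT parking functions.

1829

|PF(5,5)| = (6−5)·6^(5−1) = 1·1296 = 1296 [KW]
Example (3,4,2,3,3) → sorted (2,3,3,3,4): b_1=2>1, not a PF.
5^5 − 1296 = 3125 − 1296 = 1829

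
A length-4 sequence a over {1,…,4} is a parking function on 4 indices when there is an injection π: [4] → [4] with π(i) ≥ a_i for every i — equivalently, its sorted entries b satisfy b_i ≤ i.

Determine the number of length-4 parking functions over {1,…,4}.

125

#PF = (5−4)·5^(4−1) = 1×125 = 125 (Pollak)
Check (1,3,4,2) → sorted (1,2,3,4): b_i ≤ i ∀i, a PF.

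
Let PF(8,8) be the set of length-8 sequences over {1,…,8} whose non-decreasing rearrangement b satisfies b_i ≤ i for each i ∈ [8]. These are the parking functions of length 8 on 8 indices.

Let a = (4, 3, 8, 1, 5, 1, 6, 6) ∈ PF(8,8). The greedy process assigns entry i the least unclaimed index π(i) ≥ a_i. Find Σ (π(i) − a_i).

2

Σπ = 8·9/2 = 36 (π permutes [8]); Σa = 4+3+8+1+5+1+6+6 = 34; disp = 36−34 = 2.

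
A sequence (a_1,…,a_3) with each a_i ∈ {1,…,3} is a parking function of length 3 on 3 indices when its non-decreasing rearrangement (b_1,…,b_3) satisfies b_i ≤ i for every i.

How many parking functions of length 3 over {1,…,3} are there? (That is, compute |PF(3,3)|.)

|PF(3,3)| = (4−3)·4^(3−1) = 1·16 = 16 (Konheim–Weiss)
Check (2,1,1) → sorted (1,1,2): b_i ≤ i ∀i, a PF.

16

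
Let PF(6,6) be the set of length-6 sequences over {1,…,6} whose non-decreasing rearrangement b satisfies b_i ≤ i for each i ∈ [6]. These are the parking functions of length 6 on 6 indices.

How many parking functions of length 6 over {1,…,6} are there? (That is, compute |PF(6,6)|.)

|PF| = (6+1−6)·(6+1)^{6−1} = 1×16807 = 16807
One tuple (1,3,1,6,4,1) → sorted (1,1,1,3,4,6): b_i ≤ i ∀i, a PF.

16807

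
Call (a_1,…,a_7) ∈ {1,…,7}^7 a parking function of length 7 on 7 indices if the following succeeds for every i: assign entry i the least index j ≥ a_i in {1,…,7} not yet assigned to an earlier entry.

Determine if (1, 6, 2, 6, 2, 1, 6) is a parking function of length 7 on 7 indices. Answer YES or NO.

NO

Rearranged: b = (1, 1, 2, 2, 6, 6, 6).
  b_1=1 ≤ 1
  b_2=1 ≤ 2
  b_3=2 ≤ 3
  b_4=2 ≤ 4
  b_5=6 > 5
  fails at i=5 ⇒ NO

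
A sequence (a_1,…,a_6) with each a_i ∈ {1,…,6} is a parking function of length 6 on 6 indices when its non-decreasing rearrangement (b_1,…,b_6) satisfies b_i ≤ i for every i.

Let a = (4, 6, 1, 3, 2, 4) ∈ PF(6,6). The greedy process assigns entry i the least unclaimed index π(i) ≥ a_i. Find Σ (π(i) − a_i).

Σπ = 21 ({1..6} each once); Σa = 4+6+1+3+2+4 = 20; disp = 21−20 = 1.

1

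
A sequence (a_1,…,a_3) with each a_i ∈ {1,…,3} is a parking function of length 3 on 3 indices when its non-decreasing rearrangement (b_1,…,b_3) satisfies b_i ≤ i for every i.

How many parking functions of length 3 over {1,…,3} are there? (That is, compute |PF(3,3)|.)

16

|PF(3,3)| = (3−3+1)·(3+1)^(3−1) = 1 · 16 = 16
One tuple (3,2,1) → sorted (1,2,3): b_i ≤ i ∀i, a PF.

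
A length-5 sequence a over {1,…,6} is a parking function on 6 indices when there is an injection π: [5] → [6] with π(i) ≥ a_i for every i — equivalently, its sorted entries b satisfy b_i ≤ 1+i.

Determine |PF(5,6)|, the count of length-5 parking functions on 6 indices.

|PF(5,6)| = 2·7^4 = 2 · 2401 = 4802 (Pollak)
Example (2,4,3,3,6) → sorted (2,3,3,4,6): b_i ≤ 1+i ∀i, a PF.

4802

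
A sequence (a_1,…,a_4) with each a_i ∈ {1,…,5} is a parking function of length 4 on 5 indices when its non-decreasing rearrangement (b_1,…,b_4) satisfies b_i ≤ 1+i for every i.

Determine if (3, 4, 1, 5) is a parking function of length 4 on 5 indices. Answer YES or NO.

YES

Rearranged: b = (1, 3, 4, 5).
  b_1=1 ≤ 2
  b_2=3 ≤ 3
  b_3=4 ≤ 4
  b_4=5 ≤ 5
All bounds hold ⇒ YES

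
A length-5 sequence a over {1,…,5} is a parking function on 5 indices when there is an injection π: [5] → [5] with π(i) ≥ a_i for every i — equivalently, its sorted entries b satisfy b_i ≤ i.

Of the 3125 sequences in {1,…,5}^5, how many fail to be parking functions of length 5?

1829

|PF(5,5)| = 1·6^4 = 1×1296 = 1296 [KW]
E.g. (5,4,5,4,4) → sorted (4,4,4,5,5): b_1=4>1, not a PF.
Total 3125; non-PF = 3125−1296 = 1829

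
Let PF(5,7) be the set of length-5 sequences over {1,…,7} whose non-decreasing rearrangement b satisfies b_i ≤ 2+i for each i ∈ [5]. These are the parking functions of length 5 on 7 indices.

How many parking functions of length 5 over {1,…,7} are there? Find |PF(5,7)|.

#PF = (7−5+1)·(7+1)^(5−1) = 3·4096 = 12288
Check (5,3,2,7,4) → sorted (2,3,4,5,7): b_i ≤ 2+i ∀i, a PF.

12288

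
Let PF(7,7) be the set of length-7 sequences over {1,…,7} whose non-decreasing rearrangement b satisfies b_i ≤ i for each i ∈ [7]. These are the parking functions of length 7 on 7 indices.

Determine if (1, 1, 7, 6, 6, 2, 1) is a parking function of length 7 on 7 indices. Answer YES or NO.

NO

Sorted: b = (1, 1, 1, 2, 6, 6, 7).
  b_1=1 ≤ 1
  b_2=1 ≤ 2
  b_3=1 ≤ 3
  b_4=2 ≤ 4
  b_5=6 > 5
  fails at i=5 ⇒ NO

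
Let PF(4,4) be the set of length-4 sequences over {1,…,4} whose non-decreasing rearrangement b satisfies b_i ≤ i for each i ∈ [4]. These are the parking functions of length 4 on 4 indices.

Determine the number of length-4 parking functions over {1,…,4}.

#PF = (4+1−4)·(4+1)^{4−1} = 1×125 = 125 (Konheim–Weiss)
Check (3,1,4,1) → sorted (1,1,3,4): b_i ≤ i ∀i, a PF.

125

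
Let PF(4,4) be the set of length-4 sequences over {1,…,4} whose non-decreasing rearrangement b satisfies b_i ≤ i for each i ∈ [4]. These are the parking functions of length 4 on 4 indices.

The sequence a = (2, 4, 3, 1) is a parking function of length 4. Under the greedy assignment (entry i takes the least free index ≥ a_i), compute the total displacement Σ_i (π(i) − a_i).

0

Σπ = 10 ({1..4} each once); Σa = 2+4+3+1 = 10; disp = 10−10 = 0.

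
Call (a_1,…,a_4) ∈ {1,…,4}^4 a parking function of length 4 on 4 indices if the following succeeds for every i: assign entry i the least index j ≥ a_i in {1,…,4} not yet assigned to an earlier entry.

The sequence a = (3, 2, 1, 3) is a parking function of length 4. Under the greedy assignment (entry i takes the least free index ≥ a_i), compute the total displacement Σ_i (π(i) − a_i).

Σπ = 4·5/2 = 10 (π permutes [4]); Σa = 3+2+1+3 = 9; disp = 10−9 = 1.

1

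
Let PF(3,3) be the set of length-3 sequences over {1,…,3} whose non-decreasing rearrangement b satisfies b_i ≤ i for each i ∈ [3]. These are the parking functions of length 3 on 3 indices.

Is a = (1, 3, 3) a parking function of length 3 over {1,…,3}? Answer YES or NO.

NO

Order a: b = (1, 3, 3).
  b_1=1 ≤ 1
  b_2=3 > 2
  fails at i=2 ⇒ NO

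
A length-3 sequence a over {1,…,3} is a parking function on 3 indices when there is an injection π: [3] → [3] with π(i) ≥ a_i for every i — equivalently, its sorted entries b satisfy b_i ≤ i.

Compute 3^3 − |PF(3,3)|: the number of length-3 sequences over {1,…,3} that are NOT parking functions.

11

|PF| = (4−3)·4^(3−1) = 1 · 16 = 16 (Pollak)
Example (2,2,3) → sorted (2,2,3): b_1=2>1, not a PF.
3^3 − 16 = 27 − 16 = 11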